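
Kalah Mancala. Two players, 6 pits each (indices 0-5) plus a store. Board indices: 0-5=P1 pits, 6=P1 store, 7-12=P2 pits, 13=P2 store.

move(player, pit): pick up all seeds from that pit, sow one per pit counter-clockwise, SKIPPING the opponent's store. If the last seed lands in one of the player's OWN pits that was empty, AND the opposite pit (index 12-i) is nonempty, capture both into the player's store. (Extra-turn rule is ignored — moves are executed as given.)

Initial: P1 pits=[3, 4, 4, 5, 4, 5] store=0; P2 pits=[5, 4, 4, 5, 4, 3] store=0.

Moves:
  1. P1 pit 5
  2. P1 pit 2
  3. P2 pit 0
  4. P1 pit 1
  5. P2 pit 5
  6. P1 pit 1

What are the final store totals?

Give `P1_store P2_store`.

Move 1: P1 pit5 -> P1=[3,4,4,5,4,0](1) P2=[6,5,5,6,4,3](0)
Move 2: P1 pit2 -> P1=[3,4,0,6,5,1](2) P2=[6,5,5,6,4,3](0)
Move 3: P2 pit0 -> P1=[3,4,0,6,5,1](2) P2=[0,6,6,7,5,4](1)
Move 4: P1 pit1 -> P1=[3,0,1,7,6,2](2) P2=[0,6,6,7,5,4](1)
Move 5: P2 pit5 -> P1=[4,1,2,7,6,2](2) P2=[0,6,6,7,5,0](2)
Move 6: P1 pit1 -> P1=[4,0,3,7,6,2](2) P2=[0,6,6,7,5,0](2)

Answer: 2 2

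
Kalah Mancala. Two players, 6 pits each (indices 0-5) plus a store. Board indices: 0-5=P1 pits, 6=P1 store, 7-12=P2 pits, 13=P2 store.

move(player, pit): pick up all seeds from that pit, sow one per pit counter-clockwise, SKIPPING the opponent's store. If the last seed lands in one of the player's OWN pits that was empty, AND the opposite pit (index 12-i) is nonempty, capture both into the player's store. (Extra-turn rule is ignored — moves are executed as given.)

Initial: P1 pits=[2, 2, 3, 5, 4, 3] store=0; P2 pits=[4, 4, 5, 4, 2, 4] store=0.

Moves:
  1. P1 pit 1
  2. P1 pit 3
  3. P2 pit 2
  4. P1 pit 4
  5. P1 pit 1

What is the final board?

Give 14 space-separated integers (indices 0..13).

Answer: 3 0 5 0 0 5 2 6 6 1 5 3 5 1

Derivation:
Move 1: P1 pit1 -> P1=[2,0,4,6,4,3](0) P2=[4,4,5,4,2,4](0)
Move 2: P1 pit3 -> P1=[2,0,4,0,5,4](1) P2=[5,5,6,4,2,4](0)
Move 3: P2 pit2 -> P1=[3,1,4,0,5,4](1) P2=[5,5,0,5,3,5](1)
Move 4: P1 pit4 -> P1=[3,1,4,0,0,5](2) P2=[6,6,1,5,3,5](1)
Move 5: P1 pit1 -> P1=[3,0,5,0,0,5](2) P2=[6,6,1,5,3,5](1)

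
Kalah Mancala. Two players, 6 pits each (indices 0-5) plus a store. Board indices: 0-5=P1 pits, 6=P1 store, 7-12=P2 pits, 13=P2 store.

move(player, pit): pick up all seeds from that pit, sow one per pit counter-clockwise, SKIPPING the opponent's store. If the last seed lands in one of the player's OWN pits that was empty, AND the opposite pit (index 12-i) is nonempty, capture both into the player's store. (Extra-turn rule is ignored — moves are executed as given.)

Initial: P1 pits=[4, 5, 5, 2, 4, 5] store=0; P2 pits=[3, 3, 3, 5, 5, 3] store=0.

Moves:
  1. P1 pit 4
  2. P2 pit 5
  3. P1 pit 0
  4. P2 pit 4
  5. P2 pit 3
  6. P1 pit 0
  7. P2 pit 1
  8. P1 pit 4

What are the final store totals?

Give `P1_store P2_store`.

Move 1: P1 pit4 -> P1=[4,5,5,2,0,6](1) P2=[4,4,3,5,5,3](0)
Move 2: P2 pit5 -> P1=[5,6,5,2,0,6](1) P2=[4,4,3,5,5,0](1)
Move 3: P1 pit0 -> P1=[0,7,6,3,1,7](1) P2=[4,4,3,5,5,0](1)
Move 4: P2 pit4 -> P1=[1,8,7,3,1,7](1) P2=[4,4,3,5,0,1](2)
Move 5: P2 pit3 -> P1=[2,9,7,3,1,7](1) P2=[4,4,3,0,1,2](3)
Move 6: P1 pit0 -> P1=[0,10,8,3,1,7](1) P2=[4,4,3,0,1,2](3)
Move 7: P2 pit1 -> P1=[0,10,8,3,1,7](1) P2=[4,0,4,1,2,3](3)
Move 8: P1 pit4 -> P1=[0,10,8,3,0,8](1) P2=[4,0,4,1,2,3](3)

Answer: 1 3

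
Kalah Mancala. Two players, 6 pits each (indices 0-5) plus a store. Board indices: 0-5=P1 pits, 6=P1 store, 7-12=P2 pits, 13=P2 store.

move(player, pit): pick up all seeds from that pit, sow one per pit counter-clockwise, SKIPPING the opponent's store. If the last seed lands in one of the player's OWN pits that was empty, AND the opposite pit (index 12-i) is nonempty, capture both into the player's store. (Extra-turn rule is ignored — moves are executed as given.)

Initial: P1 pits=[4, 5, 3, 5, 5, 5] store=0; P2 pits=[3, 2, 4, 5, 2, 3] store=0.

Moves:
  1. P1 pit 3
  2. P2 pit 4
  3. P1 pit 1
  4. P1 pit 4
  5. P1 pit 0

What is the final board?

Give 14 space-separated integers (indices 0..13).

Answer: 0 1 5 2 0 8 8 5 0 5 6 1 4 1

Derivation:
Move 1: P1 pit3 -> P1=[4,5,3,0,6,6](1) P2=[4,3,4,5,2,3](0)
Move 2: P2 pit4 -> P1=[4,5,3,0,6,6](1) P2=[4,3,4,5,0,4](1)
Move 3: P1 pit1 -> P1=[4,0,4,1,7,7](2) P2=[4,3,4,5,0,4](1)
Move 4: P1 pit4 -> P1=[4,0,4,1,0,8](3) P2=[5,4,5,6,1,4](1)
Move 5: P1 pit0 -> P1=[0,1,5,2,0,8](8) P2=[5,0,5,6,1,4](1)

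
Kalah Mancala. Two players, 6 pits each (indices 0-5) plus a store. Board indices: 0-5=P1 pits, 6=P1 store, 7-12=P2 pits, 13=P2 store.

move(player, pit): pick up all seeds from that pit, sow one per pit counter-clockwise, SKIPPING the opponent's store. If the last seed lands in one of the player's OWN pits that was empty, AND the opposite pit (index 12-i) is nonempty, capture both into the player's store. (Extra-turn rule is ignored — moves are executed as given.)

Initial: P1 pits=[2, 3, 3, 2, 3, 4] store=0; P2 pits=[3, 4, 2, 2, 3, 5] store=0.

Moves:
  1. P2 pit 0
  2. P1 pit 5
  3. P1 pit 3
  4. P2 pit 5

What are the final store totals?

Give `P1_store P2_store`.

Move 1: P2 pit0 -> P1=[2,3,3,2,3,4](0) P2=[0,5,3,3,3,5](0)
Move 2: P1 pit5 -> P1=[2,3,3,2,3,0](1) P2=[1,6,4,3,3,5](0)
Move 3: P1 pit3 -> P1=[2,3,3,0,4,0](3) P2=[0,6,4,3,3,5](0)
Move 4: P2 pit5 -> P1=[3,4,4,1,4,0](3) P2=[0,6,4,3,3,0](1)

Answer: 3 1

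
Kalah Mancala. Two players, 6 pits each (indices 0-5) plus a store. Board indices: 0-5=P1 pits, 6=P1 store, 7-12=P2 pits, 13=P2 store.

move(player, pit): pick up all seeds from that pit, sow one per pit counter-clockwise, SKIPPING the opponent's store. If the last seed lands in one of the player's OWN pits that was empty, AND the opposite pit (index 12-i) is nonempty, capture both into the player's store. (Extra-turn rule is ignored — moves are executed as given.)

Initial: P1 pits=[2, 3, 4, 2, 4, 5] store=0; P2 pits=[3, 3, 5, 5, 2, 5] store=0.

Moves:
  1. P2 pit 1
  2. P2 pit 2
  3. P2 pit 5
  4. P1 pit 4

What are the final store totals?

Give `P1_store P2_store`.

Answer: 1 2

Derivation:
Move 1: P2 pit1 -> P1=[2,3,4,2,4,5](0) P2=[3,0,6,6,3,5](0)
Move 2: P2 pit2 -> P1=[3,4,4,2,4,5](0) P2=[3,0,0,7,4,6](1)
Move 3: P2 pit5 -> P1=[4,5,5,3,5,5](0) P2=[3,0,0,7,4,0](2)
Move 4: P1 pit4 -> P1=[4,5,5,3,0,6](1) P2=[4,1,1,7,4,0](2)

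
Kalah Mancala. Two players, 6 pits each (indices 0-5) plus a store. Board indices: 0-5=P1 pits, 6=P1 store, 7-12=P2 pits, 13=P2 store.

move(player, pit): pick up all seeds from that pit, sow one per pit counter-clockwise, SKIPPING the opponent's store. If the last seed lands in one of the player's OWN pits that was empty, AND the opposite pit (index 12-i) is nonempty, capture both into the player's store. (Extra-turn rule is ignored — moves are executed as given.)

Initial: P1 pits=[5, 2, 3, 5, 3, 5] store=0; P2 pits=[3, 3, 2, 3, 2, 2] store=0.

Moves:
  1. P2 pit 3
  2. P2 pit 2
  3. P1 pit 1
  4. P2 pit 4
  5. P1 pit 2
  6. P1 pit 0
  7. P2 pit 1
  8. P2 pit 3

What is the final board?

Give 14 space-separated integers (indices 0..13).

Move 1: P2 pit3 -> P1=[5,2,3,5,3,5](0) P2=[3,3,2,0,3,3](1)
Move 2: P2 pit2 -> P1=[5,2,3,5,3,5](0) P2=[3,3,0,1,4,3](1)
Move 3: P1 pit1 -> P1=[5,0,4,6,3,5](0) P2=[3,3,0,1,4,3](1)
Move 4: P2 pit4 -> P1=[6,1,4,6,3,5](0) P2=[3,3,0,1,0,4](2)
Move 5: P1 pit2 -> P1=[6,1,0,7,4,6](1) P2=[3,3,0,1,0,4](2)
Move 6: P1 pit0 -> P1=[0,2,1,8,5,7](2) P2=[3,3,0,1,0,4](2)
Move 7: P2 pit1 -> P1=[0,0,1,8,5,7](2) P2=[3,0,1,2,0,4](5)
Move 8: P2 pit3 -> P1=[0,0,1,8,5,7](2) P2=[3,0,1,0,1,5](5)

Answer: 0 0 1 8 5 7 2 3 0 1 0 1 5 5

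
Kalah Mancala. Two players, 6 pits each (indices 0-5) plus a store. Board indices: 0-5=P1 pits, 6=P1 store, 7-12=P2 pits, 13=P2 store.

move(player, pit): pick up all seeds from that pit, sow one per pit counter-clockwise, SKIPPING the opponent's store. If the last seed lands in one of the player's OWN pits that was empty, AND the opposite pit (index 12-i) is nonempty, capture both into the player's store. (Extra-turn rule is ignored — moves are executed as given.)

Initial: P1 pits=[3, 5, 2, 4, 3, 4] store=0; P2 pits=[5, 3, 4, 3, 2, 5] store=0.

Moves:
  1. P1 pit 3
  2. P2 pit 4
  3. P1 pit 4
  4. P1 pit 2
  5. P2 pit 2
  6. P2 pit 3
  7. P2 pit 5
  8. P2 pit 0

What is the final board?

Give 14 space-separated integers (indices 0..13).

Move 1: P1 pit3 -> P1=[3,5,2,0,4,5](1) P2=[6,3,4,3,2,5](0)
Move 2: P2 pit4 -> P1=[3,5,2,0,4,5](1) P2=[6,3,4,3,0,6](1)
Move 3: P1 pit4 -> P1=[3,5,2,0,0,6](2) P2=[7,4,4,3,0,6](1)
Move 4: P1 pit2 -> P1=[3,5,0,1,0,6](7) P2=[7,0,4,3,0,6](1)
Move 5: P2 pit2 -> P1=[3,5,0,1,0,6](7) P2=[7,0,0,4,1,7](2)
Move 6: P2 pit3 -> P1=[4,5,0,1,0,6](7) P2=[7,0,0,0,2,8](3)
Move 7: P2 pit5 -> P1=[5,6,1,2,1,7](7) P2=[8,0,0,0,2,0](4)
Move 8: P2 pit0 -> P1=[6,7,1,2,1,7](7) P2=[0,1,1,1,3,1](5)

Answer: 6 7 1 2 1 7 7 0 1 1 1 3 1 5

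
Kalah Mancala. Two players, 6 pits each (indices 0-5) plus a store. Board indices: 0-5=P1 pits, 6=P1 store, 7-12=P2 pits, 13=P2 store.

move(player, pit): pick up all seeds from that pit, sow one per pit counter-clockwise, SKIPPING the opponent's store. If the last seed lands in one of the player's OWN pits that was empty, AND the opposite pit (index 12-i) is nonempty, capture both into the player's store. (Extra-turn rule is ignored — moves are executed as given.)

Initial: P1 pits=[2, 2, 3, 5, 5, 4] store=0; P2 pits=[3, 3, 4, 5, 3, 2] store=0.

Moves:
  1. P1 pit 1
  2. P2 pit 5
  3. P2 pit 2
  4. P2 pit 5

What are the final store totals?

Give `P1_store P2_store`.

Answer: 0 3

Derivation:
Move 1: P1 pit1 -> P1=[2,0,4,6,5,4](0) P2=[3,3,4,5,3,2](0)
Move 2: P2 pit5 -> P1=[3,0,4,6,5,4](0) P2=[3,3,4,5,3,0](1)
Move 3: P2 pit2 -> P1=[3,0,4,6,5,4](0) P2=[3,3,0,6,4,1](2)
Move 4: P2 pit5 -> P1=[3,0,4,6,5,4](0) P2=[3,3,0,6,4,0](3)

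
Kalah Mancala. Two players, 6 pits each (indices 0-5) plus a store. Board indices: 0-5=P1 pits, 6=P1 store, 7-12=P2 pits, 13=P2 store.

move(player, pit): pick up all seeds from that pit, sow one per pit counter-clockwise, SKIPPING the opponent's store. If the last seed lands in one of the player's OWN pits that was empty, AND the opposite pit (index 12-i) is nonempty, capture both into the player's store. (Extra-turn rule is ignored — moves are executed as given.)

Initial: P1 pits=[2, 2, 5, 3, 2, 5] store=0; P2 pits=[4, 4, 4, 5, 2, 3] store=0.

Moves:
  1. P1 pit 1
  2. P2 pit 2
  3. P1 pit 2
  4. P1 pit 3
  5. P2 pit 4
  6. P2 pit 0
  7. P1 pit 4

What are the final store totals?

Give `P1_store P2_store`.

Answer: 3 3

Derivation:
Move 1: P1 pit1 -> P1=[2,0,6,4,2,5](0) P2=[4,4,4,5,2,3](0)
Move 2: P2 pit2 -> P1=[2,0,6,4,2,5](0) P2=[4,4,0,6,3,4](1)
Move 3: P1 pit2 -> P1=[2,0,0,5,3,6](1) P2=[5,5,0,6,3,4](1)
Move 4: P1 pit3 -> P1=[2,0,0,0,4,7](2) P2=[6,6,0,6,3,4](1)
Move 5: P2 pit4 -> P1=[3,0,0,0,4,7](2) P2=[6,6,0,6,0,5](2)
Move 6: P2 pit0 -> P1=[3,0,0,0,4,7](2) P2=[0,7,1,7,1,6](3)
Move 7: P1 pit4 -> P1=[3,0,0,0,0,8](3) P2=[1,8,1,7,1,6](3)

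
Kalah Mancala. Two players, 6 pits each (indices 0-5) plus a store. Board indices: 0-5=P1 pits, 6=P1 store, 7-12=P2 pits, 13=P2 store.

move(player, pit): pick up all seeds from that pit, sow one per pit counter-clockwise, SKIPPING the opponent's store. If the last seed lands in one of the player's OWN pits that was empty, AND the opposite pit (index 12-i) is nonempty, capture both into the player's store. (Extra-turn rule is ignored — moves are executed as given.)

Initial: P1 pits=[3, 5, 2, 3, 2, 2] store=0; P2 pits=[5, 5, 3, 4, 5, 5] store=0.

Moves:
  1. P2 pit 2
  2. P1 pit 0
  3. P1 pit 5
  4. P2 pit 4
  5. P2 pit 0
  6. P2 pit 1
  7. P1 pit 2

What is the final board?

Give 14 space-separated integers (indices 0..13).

Answer: 2 7 0 6 3 1 2 0 0 2 7 2 9 3

Derivation:
Move 1: P2 pit2 -> P1=[3,5,2,3,2,2](0) P2=[5,5,0,5,6,6](0)
Move 2: P1 pit0 -> P1=[0,6,3,4,2,2](0) P2=[5,5,0,5,6,6](0)
Move 3: P1 pit5 -> P1=[0,6,3,4,2,0](1) P2=[6,5,0,5,6,6](0)
Move 4: P2 pit4 -> P1=[1,7,4,5,2,0](1) P2=[6,5,0,5,0,7](1)
Move 5: P2 pit0 -> P1=[1,7,4,5,2,0](1) P2=[0,6,1,6,1,8](2)
Move 6: P2 pit1 -> P1=[2,7,4,5,2,0](1) P2=[0,0,2,7,2,9](3)
Move 7: P1 pit2 -> P1=[2,7,0,6,3,1](2) P2=[0,0,2,7,2,9](3)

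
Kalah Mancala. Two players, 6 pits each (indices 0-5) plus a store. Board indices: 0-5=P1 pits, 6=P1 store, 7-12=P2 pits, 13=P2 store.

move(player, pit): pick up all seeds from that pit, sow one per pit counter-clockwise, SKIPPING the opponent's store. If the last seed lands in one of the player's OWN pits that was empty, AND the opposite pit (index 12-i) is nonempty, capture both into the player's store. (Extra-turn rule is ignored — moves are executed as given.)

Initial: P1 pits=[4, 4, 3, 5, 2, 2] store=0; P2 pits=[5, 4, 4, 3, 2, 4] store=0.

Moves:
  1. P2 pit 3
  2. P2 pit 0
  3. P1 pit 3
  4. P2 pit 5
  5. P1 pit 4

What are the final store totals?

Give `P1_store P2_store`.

Answer: 2 2

Derivation:
Move 1: P2 pit3 -> P1=[4,4,3,5,2,2](0) P2=[5,4,4,0,3,5](1)
Move 2: P2 pit0 -> P1=[4,4,3,5,2,2](0) P2=[0,5,5,1,4,6](1)
Move 3: P1 pit3 -> P1=[4,4,3,0,3,3](1) P2=[1,6,5,1,4,6](1)
Move 4: P2 pit5 -> P1=[5,5,4,1,4,3](1) P2=[1,6,5,1,4,0](2)
Move 5: P1 pit4 -> P1=[5,5,4,1,0,4](2) P2=[2,7,5,1,4,0](2)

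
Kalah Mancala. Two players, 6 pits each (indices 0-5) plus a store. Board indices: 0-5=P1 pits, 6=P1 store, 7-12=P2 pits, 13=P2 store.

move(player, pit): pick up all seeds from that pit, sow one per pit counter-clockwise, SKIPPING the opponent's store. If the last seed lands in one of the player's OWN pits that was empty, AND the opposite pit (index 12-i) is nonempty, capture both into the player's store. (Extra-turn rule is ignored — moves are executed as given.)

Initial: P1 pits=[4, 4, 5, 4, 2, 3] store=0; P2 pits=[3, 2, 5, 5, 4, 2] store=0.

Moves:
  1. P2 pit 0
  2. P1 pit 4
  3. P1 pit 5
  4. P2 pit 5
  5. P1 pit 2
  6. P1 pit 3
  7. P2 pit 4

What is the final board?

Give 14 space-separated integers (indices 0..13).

Answer: 6 5 0 0 2 2 4 3 5 7 6 0 1 2

Derivation:
Move 1: P2 pit0 -> P1=[4,4,5,4,2,3](0) P2=[0,3,6,6,4,2](0)
Move 2: P1 pit4 -> P1=[4,4,5,4,0,4](1) P2=[0,3,6,6,4,2](0)
Move 3: P1 pit5 -> P1=[4,4,5,4,0,0](2) P2=[1,4,7,6,4,2](0)
Move 4: P2 pit5 -> P1=[5,4,5,4,0,0](2) P2=[1,4,7,6,4,0](1)
Move 5: P1 pit2 -> P1=[5,4,0,5,1,1](3) P2=[2,4,7,6,4,0](1)
Move 6: P1 pit3 -> P1=[5,4,0,0,2,2](4) P2=[3,5,7,6,4,0](1)
Move 7: P2 pit4 -> P1=[6,5,0,0,2,2](4) P2=[3,5,7,6,0,1](2)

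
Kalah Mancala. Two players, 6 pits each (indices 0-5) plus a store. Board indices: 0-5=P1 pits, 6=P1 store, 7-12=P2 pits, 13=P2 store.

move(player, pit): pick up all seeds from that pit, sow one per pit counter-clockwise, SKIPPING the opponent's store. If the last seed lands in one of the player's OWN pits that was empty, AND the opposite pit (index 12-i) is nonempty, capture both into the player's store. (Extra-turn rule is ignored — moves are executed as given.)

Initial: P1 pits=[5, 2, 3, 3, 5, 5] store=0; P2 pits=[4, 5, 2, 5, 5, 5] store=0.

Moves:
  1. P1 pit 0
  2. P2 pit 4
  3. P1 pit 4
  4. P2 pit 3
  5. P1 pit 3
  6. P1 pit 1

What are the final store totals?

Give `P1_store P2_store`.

Move 1: P1 pit0 -> P1=[0,3,4,4,6,6](0) P2=[4,5,2,5,5,5](0)
Move 2: P2 pit4 -> P1=[1,4,5,4,6,6](0) P2=[4,5,2,5,0,6](1)
Move 3: P1 pit4 -> P1=[1,4,5,4,0,7](1) P2=[5,6,3,6,0,6](1)
Move 4: P2 pit3 -> P1=[2,5,6,4,0,7](1) P2=[5,6,3,0,1,7](2)
Move 5: P1 pit3 -> P1=[2,5,6,0,1,8](2) P2=[6,6,3,0,1,7](2)
Move 6: P1 pit1 -> P1=[2,0,7,1,2,9](3) P2=[6,6,3,0,1,7](2)

Answer: 3 2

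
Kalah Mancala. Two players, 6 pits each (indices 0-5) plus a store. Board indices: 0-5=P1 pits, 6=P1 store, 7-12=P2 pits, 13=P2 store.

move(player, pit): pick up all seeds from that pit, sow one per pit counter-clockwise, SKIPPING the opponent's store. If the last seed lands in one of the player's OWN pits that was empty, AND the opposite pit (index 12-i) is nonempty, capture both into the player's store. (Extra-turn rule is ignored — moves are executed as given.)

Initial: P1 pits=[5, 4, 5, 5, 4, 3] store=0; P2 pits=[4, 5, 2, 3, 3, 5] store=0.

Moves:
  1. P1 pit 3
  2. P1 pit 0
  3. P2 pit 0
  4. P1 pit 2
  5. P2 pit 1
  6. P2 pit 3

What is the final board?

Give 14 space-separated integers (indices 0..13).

Answer: 2 7 1 2 7 6 2 1 0 4 0 6 8 2

Derivation:
Move 1: P1 pit3 -> P1=[5,4,5,0,5,4](1) P2=[5,6,2,3,3,5](0)
Move 2: P1 pit0 -> P1=[0,5,6,1,6,5](1) P2=[5,6,2,3,3,5](0)
Move 3: P2 pit0 -> P1=[0,5,6,1,6,5](1) P2=[0,7,3,4,4,6](0)
Move 4: P1 pit2 -> P1=[0,5,0,2,7,6](2) P2=[1,8,3,4,4,6](0)
Move 5: P2 pit1 -> P1=[1,6,1,2,7,6](2) P2=[1,0,4,5,5,7](1)
Move 6: P2 pit3 -> P1=[2,7,1,2,7,6](2) P2=[1,0,4,0,6,8](2)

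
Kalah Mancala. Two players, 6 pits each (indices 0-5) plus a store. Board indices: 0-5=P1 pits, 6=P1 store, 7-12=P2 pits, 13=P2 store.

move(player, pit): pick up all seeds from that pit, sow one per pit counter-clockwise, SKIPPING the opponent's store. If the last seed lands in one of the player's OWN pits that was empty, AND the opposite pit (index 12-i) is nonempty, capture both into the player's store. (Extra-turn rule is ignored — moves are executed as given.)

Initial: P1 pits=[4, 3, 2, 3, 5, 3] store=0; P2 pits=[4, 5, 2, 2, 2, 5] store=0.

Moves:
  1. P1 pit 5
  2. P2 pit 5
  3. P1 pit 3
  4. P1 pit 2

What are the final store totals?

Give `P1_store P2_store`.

Answer: 2 1

Derivation:
Move 1: P1 pit5 -> P1=[4,3,2,3,5,0](1) P2=[5,6,2,2,2,5](0)
Move 2: P2 pit5 -> P1=[5,4,3,4,5,0](1) P2=[5,6,2,2,2,0](1)
Move 3: P1 pit3 -> P1=[5,4,3,0,6,1](2) P2=[6,6,2,2,2,0](1)
Move 4: P1 pit2 -> P1=[5,4,0,1,7,2](2) P2=[6,6,2,2,2,0](1)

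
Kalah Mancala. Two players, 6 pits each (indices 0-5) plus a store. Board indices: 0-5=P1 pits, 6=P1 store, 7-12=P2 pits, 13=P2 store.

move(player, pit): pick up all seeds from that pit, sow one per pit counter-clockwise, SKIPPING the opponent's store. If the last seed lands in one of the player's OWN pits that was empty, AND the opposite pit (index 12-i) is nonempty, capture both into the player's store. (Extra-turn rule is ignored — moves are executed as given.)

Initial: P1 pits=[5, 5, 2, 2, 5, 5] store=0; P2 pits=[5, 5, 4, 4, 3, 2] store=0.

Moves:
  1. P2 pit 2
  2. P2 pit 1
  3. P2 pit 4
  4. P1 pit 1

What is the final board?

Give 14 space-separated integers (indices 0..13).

Move 1: P2 pit2 -> P1=[5,5,2,2,5,5](0) P2=[5,5,0,5,4,3](1)
Move 2: P2 pit1 -> P1=[5,5,2,2,5,5](0) P2=[5,0,1,6,5,4](2)
Move 3: P2 pit4 -> P1=[6,6,3,2,5,5](0) P2=[5,0,1,6,0,5](3)
Move 4: P1 pit1 -> P1=[6,0,4,3,6,6](1) P2=[6,0,1,6,0,5](3)

Answer: 6 0 4 3 6 6 1 6 0 1 6 0 5 3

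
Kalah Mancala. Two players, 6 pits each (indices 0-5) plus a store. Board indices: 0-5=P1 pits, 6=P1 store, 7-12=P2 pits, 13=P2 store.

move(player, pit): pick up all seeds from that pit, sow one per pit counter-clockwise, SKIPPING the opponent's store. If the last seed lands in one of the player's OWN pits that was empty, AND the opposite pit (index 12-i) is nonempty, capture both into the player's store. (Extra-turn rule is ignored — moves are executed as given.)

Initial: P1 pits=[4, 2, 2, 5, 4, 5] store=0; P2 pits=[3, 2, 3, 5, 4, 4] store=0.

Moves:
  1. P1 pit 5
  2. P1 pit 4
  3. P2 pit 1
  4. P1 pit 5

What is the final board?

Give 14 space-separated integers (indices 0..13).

Answer: 4 2 2 5 0 0 3 5 0 5 7 5 5 0

Derivation:
Move 1: P1 pit5 -> P1=[4,2,2,5,4,0](1) P2=[4,3,4,6,4,4](0)
Move 2: P1 pit4 -> P1=[4,2,2,5,0,1](2) P2=[5,4,4,6,4,4](0)
Move 3: P2 pit1 -> P1=[4,2,2,5,0,1](2) P2=[5,0,5,7,5,5](0)
Move 4: P1 pit5 -> P1=[4,2,2,5,0,0](3) P2=[5,0,5,7,5,5](0)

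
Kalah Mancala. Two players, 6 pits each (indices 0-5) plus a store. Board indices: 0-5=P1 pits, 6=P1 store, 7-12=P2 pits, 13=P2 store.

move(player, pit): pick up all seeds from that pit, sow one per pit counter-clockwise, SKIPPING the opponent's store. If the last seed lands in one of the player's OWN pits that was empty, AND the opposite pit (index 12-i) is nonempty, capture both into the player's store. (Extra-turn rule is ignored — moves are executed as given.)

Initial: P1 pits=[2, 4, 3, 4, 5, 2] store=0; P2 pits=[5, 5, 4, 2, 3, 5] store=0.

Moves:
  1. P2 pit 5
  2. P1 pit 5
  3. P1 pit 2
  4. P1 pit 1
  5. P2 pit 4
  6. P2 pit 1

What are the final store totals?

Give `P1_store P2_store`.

Move 1: P2 pit5 -> P1=[3,5,4,5,5,2](0) P2=[5,5,4,2,3,0](1)
Move 2: P1 pit5 -> P1=[3,5,4,5,5,0](1) P2=[6,5,4,2,3,0](1)
Move 3: P1 pit2 -> P1=[3,5,0,6,6,1](2) P2=[6,5,4,2,3,0](1)
Move 4: P1 pit1 -> P1=[3,0,1,7,7,2](3) P2=[6,5,4,2,3,0](1)
Move 5: P2 pit4 -> P1=[4,0,1,7,7,2](3) P2=[6,5,4,2,0,1](2)
Move 6: P2 pit1 -> P1=[4,0,1,7,7,2](3) P2=[6,0,5,3,1,2](3)

Answer: 3 3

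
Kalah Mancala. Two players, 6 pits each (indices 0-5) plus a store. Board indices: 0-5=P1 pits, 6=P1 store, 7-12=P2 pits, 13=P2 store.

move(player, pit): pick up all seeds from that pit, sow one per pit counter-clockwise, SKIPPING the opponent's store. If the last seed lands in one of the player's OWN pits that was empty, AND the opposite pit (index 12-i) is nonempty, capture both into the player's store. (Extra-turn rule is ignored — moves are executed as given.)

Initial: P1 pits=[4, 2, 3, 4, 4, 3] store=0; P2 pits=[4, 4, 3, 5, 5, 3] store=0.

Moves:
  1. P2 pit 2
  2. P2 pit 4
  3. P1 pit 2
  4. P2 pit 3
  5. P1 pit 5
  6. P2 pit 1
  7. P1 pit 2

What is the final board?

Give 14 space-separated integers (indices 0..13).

Move 1: P2 pit2 -> P1=[4,2,3,4,4,3](0) P2=[4,4,0,6,6,4](0)
Move 2: P2 pit4 -> P1=[5,3,4,5,4,3](0) P2=[4,4,0,6,0,5](1)
Move 3: P1 pit2 -> P1=[5,3,0,6,5,4](1) P2=[4,4,0,6,0,5](1)
Move 4: P2 pit3 -> P1=[6,4,1,6,5,4](1) P2=[4,4,0,0,1,6](2)
Move 5: P1 pit5 -> P1=[6,4,1,6,5,0](2) P2=[5,5,1,0,1,6](2)
Move 6: P2 pit1 -> P1=[6,4,1,6,5,0](2) P2=[5,0,2,1,2,7](3)
Move 7: P1 pit2 -> P1=[6,4,0,7,5,0](2) P2=[5,0,2,1,2,7](3)

Answer: 6 4 0 7 5 0 2 5 0 2 1 2 7 3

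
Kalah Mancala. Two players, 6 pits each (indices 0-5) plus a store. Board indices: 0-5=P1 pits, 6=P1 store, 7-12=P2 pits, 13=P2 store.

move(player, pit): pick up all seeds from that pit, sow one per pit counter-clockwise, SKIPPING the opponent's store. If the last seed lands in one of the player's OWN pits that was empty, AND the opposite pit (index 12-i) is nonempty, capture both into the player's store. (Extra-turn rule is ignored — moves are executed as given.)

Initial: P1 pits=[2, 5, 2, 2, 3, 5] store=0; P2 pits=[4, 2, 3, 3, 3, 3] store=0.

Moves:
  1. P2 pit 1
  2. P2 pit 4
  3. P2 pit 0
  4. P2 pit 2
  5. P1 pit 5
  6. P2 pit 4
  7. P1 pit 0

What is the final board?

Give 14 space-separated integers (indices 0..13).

Answer: 0 1 3 3 4 0 1 1 2 1 7 0 6 8

Derivation:
Move 1: P2 pit1 -> P1=[2,5,2,2,3,5](0) P2=[4,0,4,4,3,3](0)
Move 2: P2 pit4 -> P1=[3,5,2,2,3,5](0) P2=[4,0,4,4,0,4](1)
Move 3: P2 pit0 -> P1=[3,0,2,2,3,5](0) P2=[0,1,5,5,0,4](7)
Move 4: P2 pit2 -> P1=[4,0,2,2,3,5](0) P2=[0,1,0,6,1,5](8)
Move 5: P1 pit5 -> P1=[4,0,2,2,3,0](1) P2=[1,2,1,7,1,5](8)
Move 6: P2 pit4 -> P1=[4,0,2,2,3,0](1) P2=[1,2,1,7,0,6](8)
Move 7: P1 pit0 -> P1=[0,1,3,3,4,0](1) P2=[1,2,1,7,0,6](8)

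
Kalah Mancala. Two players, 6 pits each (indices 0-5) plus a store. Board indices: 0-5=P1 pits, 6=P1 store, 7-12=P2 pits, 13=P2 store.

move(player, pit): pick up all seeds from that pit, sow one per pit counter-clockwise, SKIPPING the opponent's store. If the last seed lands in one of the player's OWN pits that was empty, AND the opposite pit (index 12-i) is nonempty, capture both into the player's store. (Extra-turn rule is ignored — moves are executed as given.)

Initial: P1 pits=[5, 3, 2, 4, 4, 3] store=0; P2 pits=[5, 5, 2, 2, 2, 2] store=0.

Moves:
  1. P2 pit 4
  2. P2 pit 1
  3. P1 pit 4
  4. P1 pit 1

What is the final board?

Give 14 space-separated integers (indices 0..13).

Answer: 5 0 3 5 0 4 3 6 0 3 3 1 4 2

Derivation:
Move 1: P2 pit4 -> P1=[5,3,2,4,4,3](0) P2=[5,5,2,2,0,3](1)
Move 2: P2 pit1 -> P1=[5,3,2,4,4,3](0) P2=[5,0,3,3,1,4](2)
Move 3: P1 pit4 -> P1=[5,3,2,4,0,4](1) P2=[6,1,3,3,1,4](2)
Move 4: P1 pit1 -> P1=[5,0,3,5,0,4](3) P2=[6,0,3,3,1,4](2)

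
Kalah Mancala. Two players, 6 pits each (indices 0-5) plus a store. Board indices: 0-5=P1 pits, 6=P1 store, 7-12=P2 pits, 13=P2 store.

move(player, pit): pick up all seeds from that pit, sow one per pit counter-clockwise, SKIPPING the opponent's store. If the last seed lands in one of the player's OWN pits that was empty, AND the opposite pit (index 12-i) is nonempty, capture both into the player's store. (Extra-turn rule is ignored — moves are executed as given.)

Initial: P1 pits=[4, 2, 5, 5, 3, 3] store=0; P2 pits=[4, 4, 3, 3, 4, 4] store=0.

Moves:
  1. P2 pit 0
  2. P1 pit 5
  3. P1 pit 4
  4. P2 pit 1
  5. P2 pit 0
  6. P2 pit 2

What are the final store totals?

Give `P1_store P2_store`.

Move 1: P2 pit0 -> P1=[4,2,5,5,3,3](0) P2=[0,5,4,4,5,4](0)
Move 2: P1 pit5 -> P1=[4,2,5,5,3,0](1) P2=[1,6,4,4,5,4](0)
Move 3: P1 pit4 -> P1=[4,2,5,5,0,1](2) P2=[2,6,4,4,5,4](0)
Move 4: P2 pit1 -> P1=[5,2,5,5,0,1](2) P2=[2,0,5,5,6,5](1)
Move 5: P2 pit0 -> P1=[5,2,5,5,0,1](2) P2=[0,1,6,5,6,5](1)
Move 6: P2 pit2 -> P1=[6,3,5,5,0,1](2) P2=[0,1,0,6,7,6](2)

Answer: 2 2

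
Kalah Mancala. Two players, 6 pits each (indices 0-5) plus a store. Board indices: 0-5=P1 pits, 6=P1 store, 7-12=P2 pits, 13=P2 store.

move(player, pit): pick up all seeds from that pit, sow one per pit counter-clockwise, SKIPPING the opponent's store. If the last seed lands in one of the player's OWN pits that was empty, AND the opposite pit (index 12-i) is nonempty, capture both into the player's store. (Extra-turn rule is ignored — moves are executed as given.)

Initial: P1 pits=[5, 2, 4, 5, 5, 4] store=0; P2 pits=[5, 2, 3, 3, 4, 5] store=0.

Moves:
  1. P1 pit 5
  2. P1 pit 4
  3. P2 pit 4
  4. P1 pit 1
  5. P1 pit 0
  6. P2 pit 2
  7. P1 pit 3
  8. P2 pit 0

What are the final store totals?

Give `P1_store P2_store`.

Answer: 9 3

Derivation:
Move 1: P1 pit5 -> P1=[5,2,4,5,5,0](1) P2=[6,3,4,3,4,5](0)
Move 2: P1 pit4 -> P1=[5,2,4,5,0,1](2) P2=[7,4,5,3,4,5](0)
Move 3: P2 pit4 -> P1=[6,3,4,5,0,1](2) P2=[7,4,5,3,0,6](1)
Move 4: P1 pit1 -> P1=[6,0,5,6,0,1](7) P2=[7,0,5,3,0,6](1)
Move 5: P1 pit0 -> P1=[0,1,6,7,1,2](8) P2=[7,0,5,3,0,6](1)
Move 6: P2 pit2 -> P1=[1,1,6,7,1,2](8) P2=[7,0,0,4,1,7](2)
Move 7: P1 pit3 -> P1=[1,1,6,0,2,3](9) P2=[8,1,1,5,1,7](2)
Move 8: P2 pit0 -> P1=[2,2,6,0,2,3](9) P2=[0,2,2,6,2,8](3)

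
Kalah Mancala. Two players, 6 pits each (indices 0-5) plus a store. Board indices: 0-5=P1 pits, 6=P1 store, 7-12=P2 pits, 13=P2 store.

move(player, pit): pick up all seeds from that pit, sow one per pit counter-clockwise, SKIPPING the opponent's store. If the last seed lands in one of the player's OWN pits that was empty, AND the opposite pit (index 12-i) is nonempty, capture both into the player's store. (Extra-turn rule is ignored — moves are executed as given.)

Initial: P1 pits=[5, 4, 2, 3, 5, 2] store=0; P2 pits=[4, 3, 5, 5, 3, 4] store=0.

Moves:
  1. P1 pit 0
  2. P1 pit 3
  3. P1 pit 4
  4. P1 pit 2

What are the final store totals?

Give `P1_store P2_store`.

Move 1: P1 pit0 -> P1=[0,5,3,4,6,3](0) P2=[4,3,5,5,3,4](0)
Move 2: P1 pit3 -> P1=[0,5,3,0,7,4](1) P2=[5,3,5,5,3,4](0)
Move 3: P1 pit4 -> P1=[0,5,3,0,0,5](2) P2=[6,4,6,6,4,4](0)
Move 4: P1 pit2 -> P1=[0,5,0,1,1,6](2) P2=[6,4,6,6,4,4](0)

Answer: 2 0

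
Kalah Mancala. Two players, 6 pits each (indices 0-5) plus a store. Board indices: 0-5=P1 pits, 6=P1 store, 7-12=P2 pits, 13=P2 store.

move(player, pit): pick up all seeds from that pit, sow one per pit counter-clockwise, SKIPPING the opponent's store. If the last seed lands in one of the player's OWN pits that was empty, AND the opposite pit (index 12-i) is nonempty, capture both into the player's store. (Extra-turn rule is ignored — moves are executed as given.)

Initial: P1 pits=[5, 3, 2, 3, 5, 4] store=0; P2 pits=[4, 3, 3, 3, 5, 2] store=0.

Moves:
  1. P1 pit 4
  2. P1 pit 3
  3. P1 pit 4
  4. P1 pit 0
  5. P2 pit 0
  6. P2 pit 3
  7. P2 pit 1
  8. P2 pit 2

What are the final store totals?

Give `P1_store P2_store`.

Move 1: P1 pit4 -> P1=[5,3,2,3,0,5](1) P2=[5,4,4,3,5,2](0)
Move 2: P1 pit3 -> P1=[5,3,2,0,1,6](2) P2=[5,4,4,3,5,2](0)
Move 3: P1 pit4 -> P1=[5,3,2,0,0,7](2) P2=[5,4,4,3,5,2](0)
Move 4: P1 pit0 -> P1=[0,4,3,1,1,8](2) P2=[5,4,4,3,5,2](0)
Move 5: P2 pit0 -> P1=[0,4,3,1,1,8](2) P2=[0,5,5,4,6,3](0)
Move 6: P2 pit3 -> P1=[1,4,3,1,1,8](2) P2=[0,5,5,0,7,4](1)
Move 7: P2 pit1 -> P1=[1,4,3,1,1,8](2) P2=[0,0,6,1,8,5](2)
Move 8: P2 pit2 -> P1=[2,5,3,1,1,8](2) P2=[0,0,0,2,9,6](3)

Answer: 2 3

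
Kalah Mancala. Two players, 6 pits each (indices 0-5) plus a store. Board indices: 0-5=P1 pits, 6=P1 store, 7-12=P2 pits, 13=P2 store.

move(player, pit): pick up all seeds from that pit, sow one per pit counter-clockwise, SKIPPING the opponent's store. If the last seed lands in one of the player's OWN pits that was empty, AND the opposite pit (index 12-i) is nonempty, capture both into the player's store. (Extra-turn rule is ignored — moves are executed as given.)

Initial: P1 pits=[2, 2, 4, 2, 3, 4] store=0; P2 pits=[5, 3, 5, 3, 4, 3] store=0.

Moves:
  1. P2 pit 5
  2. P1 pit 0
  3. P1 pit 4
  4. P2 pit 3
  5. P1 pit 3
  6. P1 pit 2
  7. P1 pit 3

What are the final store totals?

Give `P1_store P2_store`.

Move 1: P2 pit5 -> P1=[3,3,4,2,3,4](0) P2=[5,3,5,3,4,0](1)
Move 2: P1 pit0 -> P1=[0,4,5,3,3,4](0) P2=[5,3,5,3,4,0](1)
Move 3: P1 pit4 -> P1=[0,4,5,3,0,5](1) P2=[6,3,5,3,4,0](1)
Move 4: P2 pit3 -> P1=[0,4,5,3,0,5](1) P2=[6,3,5,0,5,1](2)
Move 5: P1 pit3 -> P1=[0,4,5,0,1,6](2) P2=[6,3,5,0,5,1](2)
Move 6: P1 pit2 -> P1=[0,4,0,1,2,7](3) P2=[7,3,5,0,5,1](2)
Move 7: P1 pit3 -> P1=[0,4,0,0,3,7](3) P2=[7,3,5,0,5,1](2)

Answer: 3 2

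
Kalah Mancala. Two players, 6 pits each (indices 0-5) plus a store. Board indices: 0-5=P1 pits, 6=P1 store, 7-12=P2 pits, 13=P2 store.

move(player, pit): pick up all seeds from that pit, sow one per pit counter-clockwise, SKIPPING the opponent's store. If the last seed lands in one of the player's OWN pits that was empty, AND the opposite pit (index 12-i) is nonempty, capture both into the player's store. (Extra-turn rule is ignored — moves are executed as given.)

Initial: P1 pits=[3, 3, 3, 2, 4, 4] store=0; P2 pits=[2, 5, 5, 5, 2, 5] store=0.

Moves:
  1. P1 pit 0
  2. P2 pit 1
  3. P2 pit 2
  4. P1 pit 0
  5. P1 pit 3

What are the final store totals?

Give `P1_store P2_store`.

Move 1: P1 pit0 -> P1=[0,4,4,3,4,4](0) P2=[2,5,5,5,2,5](0)
Move 2: P2 pit1 -> P1=[0,4,4,3,4,4](0) P2=[2,0,6,6,3,6](1)
Move 3: P2 pit2 -> P1=[1,5,4,3,4,4](0) P2=[2,0,0,7,4,7](2)
Move 4: P1 pit0 -> P1=[0,6,4,3,4,4](0) P2=[2,0,0,7,4,7](2)
Move 5: P1 pit3 -> P1=[0,6,4,0,5,5](1) P2=[2,0,0,7,4,7](2)

Answer: 1 2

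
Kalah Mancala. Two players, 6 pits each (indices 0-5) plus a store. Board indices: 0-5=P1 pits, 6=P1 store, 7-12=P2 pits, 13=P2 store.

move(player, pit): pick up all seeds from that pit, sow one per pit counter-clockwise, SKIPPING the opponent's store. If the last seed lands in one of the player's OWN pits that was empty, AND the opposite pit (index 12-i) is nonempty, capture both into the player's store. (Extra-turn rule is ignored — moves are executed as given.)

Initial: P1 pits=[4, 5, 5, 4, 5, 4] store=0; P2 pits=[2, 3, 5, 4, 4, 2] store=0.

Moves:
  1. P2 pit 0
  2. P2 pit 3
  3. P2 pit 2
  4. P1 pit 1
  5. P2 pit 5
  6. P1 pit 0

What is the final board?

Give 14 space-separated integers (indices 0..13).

Move 1: P2 pit0 -> P1=[4,5,5,4,5,4](0) P2=[0,4,6,4,4,2](0)
Move 2: P2 pit3 -> P1=[5,5,5,4,5,4](0) P2=[0,4,6,0,5,3](1)
Move 3: P2 pit2 -> P1=[6,6,5,4,5,4](0) P2=[0,4,0,1,6,4](2)
Move 4: P1 pit1 -> P1=[6,0,6,5,6,5](1) P2=[1,4,0,1,6,4](2)
Move 5: P2 pit5 -> P1=[7,1,7,5,6,5](1) P2=[1,4,0,1,6,0](3)
Move 6: P1 pit0 -> P1=[0,2,8,6,7,6](2) P2=[2,4,0,1,6,0](3)

Answer: 0 2 8 6 7 6 2 2 4 0 1 6 0 3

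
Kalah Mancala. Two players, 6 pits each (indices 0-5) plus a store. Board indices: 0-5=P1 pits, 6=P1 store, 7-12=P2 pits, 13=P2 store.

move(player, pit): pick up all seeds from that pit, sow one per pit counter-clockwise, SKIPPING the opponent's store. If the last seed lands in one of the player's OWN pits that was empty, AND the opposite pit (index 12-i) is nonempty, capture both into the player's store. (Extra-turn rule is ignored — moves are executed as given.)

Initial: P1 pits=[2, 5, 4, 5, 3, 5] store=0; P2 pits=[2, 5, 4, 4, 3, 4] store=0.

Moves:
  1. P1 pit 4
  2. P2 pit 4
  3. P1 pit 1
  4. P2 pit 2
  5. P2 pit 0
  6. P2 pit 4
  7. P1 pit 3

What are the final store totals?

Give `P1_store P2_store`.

Move 1: P1 pit4 -> P1=[2,5,4,5,0,6](1) P2=[3,5,4,4,3,4](0)
Move 2: P2 pit4 -> P1=[3,5,4,5,0,6](1) P2=[3,5,4,4,0,5](1)
Move 3: P1 pit1 -> P1=[3,0,5,6,1,7](2) P2=[3,5,4,4,0,5](1)
Move 4: P2 pit2 -> P1=[3,0,5,6,1,7](2) P2=[3,5,0,5,1,6](2)
Move 5: P2 pit0 -> P1=[3,0,5,6,1,7](2) P2=[0,6,1,6,1,6](2)
Move 6: P2 pit4 -> P1=[3,0,5,6,1,7](2) P2=[0,6,1,6,0,7](2)
Move 7: P1 pit3 -> P1=[3,0,5,0,2,8](3) P2=[1,7,2,6,0,7](2)

Answer: 3 2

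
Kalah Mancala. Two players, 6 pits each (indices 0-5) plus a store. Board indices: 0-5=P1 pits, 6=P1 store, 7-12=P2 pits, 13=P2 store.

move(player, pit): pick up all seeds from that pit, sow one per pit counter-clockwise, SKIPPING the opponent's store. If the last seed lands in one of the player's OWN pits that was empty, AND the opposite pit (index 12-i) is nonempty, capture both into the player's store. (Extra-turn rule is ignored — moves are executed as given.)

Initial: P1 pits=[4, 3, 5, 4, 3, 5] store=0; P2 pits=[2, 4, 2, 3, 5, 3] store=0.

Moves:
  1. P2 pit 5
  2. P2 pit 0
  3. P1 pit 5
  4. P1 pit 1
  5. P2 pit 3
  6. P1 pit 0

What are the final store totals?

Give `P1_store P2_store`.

Answer: 4 2

Derivation:
Move 1: P2 pit5 -> P1=[5,4,5,4,3,5](0) P2=[2,4,2,3,5,0](1)
Move 2: P2 pit0 -> P1=[5,4,5,4,3,5](0) P2=[0,5,3,3,5,0](1)
Move 3: P1 pit5 -> P1=[5,4,5,4,3,0](1) P2=[1,6,4,4,5,0](1)
Move 4: P1 pit1 -> P1=[5,0,6,5,4,0](3) P2=[0,6,4,4,5,0](1)
Move 5: P2 pit3 -> P1=[6,0,6,5,4,0](3) P2=[0,6,4,0,6,1](2)
Move 6: P1 pit0 -> P1=[0,1,7,6,5,1](4) P2=[0,6,4,0,6,1](2)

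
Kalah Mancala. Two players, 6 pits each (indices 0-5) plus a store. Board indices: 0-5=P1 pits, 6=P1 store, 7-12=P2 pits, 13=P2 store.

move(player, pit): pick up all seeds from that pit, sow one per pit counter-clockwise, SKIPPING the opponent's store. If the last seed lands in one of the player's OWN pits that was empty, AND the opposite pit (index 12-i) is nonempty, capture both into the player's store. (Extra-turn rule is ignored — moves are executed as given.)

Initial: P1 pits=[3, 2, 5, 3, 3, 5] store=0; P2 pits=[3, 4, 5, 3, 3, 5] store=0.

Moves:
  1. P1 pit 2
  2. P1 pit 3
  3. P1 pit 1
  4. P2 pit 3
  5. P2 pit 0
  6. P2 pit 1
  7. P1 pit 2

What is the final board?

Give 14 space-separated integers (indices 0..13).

Answer: 3 0 0 0 5 7 11 0 0 0 2 6 8 2

Derivation:
Move 1: P1 pit2 -> P1=[3,2,0,4,4,6](1) P2=[4,4,5,3,3,5](0)
Move 2: P1 pit3 -> P1=[3,2,0,0,5,7](2) P2=[5,4,5,3,3,5](0)
Move 3: P1 pit1 -> P1=[3,0,1,0,5,7](8) P2=[5,4,0,3,3,5](0)
Move 4: P2 pit3 -> P1=[3,0,1,0,5,7](8) P2=[5,4,0,0,4,6](1)
Move 5: P2 pit0 -> P1=[3,0,1,0,5,7](8) P2=[0,5,1,1,5,7](1)
Move 6: P2 pit1 -> P1=[3,0,1,0,5,7](8) P2=[0,0,2,2,6,8](2)
Move 7: P1 pit2 -> P1=[3,0,0,0,5,7](11) P2=[0,0,0,2,6,8](2)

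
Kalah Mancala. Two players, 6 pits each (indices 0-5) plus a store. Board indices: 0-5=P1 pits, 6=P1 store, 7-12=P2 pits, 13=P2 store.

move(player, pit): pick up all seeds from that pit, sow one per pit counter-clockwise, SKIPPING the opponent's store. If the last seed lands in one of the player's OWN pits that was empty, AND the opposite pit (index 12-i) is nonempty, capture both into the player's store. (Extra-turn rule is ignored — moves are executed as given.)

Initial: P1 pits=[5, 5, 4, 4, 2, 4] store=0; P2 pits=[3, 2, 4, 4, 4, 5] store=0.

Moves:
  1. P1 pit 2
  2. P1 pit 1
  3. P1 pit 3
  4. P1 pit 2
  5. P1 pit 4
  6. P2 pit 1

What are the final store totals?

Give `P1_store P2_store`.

Answer: 10 0

Derivation:
Move 1: P1 pit2 -> P1=[5,5,0,5,3,5](1) P2=[3,2,4,4,4,5](0)
Move 2: P1 pit1 -> P1=[5,0,1,6,4,6](2) P2=[3,2,4,4,4,5](0)
Move 3: P1 pit3 -> P1=[5,0,1,0,5,7](3) P2=[4,3,5,4,4,5](0)
Move 4: P1 pit2 -> P1=[5,0,0,0,5,7](9) P2=[4,3,0,4,4,5](0)
Move 5: P1 pit4 -> P1=[5,0,0,0,0,8](10) P2=[5,4,1,4,4,5](0)
Move 6: P2 pit1 -> P1=[5,0,0,0,0,8](10) P2=[5,0,2,5,5,6](0)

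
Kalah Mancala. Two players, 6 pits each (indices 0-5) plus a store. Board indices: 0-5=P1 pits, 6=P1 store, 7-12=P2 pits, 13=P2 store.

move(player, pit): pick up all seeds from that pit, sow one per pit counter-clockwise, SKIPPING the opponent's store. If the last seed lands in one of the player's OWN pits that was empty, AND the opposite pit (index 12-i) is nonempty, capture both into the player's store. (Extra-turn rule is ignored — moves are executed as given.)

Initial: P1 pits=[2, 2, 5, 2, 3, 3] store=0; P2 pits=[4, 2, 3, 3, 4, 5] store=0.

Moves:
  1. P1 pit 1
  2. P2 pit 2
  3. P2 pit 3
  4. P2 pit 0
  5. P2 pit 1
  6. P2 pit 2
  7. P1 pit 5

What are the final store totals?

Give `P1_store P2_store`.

Answer: 1 1

Derivation:
Move 1: P1 pit1 -> P1=[2,0,6,3,3,3](0) P2=[4,2,3,3,4,5](0)
Move 2: P2 pit2 -> P1=[2,0,6,3,3,3](0) P2=[4,2,0,4,5,6](0)
Move 3: P2 pit3 -> P1=[3,0,6,3,3,3](0) P2=[4,2,0,0,6,7](1)
Move 4: P2 pit0 -> P1=[3,0,6,3,3,3](0) P2=[0,3,1,1,7,7](1)
Move 5: P2 pit1 -> P1=[3,0,6,3,3,3](0) P2=[0,0,2,2,8,7](1)
Move 6: P2 pit2 -> P1=[3,0,6,3,3,3](0) P2=[0,0,0,3,9,7](1)
Move 7: P1 pit5 -> P1=[3,0,6,3,3,0](1) P2=[1,1,0,3,9,7](1)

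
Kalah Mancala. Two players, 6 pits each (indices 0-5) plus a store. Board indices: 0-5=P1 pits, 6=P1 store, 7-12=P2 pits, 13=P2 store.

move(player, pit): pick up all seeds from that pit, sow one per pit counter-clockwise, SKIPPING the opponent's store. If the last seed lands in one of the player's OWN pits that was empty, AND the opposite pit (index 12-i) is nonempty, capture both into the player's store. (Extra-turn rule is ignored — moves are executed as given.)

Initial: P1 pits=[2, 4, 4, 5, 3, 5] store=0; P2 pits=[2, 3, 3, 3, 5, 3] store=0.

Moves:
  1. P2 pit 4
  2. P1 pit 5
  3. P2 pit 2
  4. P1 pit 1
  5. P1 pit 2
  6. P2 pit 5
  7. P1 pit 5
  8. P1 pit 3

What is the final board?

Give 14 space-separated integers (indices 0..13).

Answer: 4 1 1 0 6 1 5 6 6 1 6 2 0 3

Derivation:
Move 1: P2 pit4 -> P1=[3,5,5,5,3,5](0) P2=[2,3,3,3,0,4](1)
Move 2: P1 pit5 -> P1=[3,5,5,5,3,0](1) P2=[3,4,4,4,0,4](1)
Move 3: P2 pit2 -> P1=[3,5,5,5,3,0](1) P2=[3,4,0,5,1,5](2)
Move 4: P1 pit1 -> P1=[3,0,6,6,4,1](2) P2=[3,4,0,5,1,5](2)
Move 5: P1 pit2 -> P1=[3,0,0,7,5,2](3) P2=[4,5,0,5,1,5](2)
Move 6: P2 pit5 -> P1=[4,1,1,8,5,2](3) P2=[4,5,0,5,1,0](3)
Move 7: P1 pit5 -> P1=[4,1,1,8,5,0](4) P2=[5,5,0,5,1,0](3)
Move 8: P1 pit3 -> P1=[4,1,1,0,6,1](5) P2=[6,6,1,6,2,0](3)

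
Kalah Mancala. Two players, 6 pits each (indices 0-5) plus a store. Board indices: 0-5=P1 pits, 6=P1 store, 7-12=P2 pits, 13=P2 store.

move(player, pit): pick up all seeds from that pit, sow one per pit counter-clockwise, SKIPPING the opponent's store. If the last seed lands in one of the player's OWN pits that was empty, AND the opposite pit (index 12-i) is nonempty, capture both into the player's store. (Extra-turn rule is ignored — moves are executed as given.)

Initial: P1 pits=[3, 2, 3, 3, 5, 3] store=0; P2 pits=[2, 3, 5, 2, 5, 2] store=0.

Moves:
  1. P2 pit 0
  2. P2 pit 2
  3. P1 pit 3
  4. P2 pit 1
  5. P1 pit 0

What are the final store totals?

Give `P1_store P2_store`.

Move 1: P2 pit0 -> P1=[3,2,3,3,5,3](0) P2=[0,4,6,2,5,2](0)
Move 2: P2 pit2 -> P1=[4,3,3,3,5,3](0) P2=[0,4,0,3,6,3](1)
Move 3: P1 pit3 -> P1=[4,3,3,0,6,4](1) P2=[0,4,0,3,6,3](1)
Move 4: P2 pit1 -> P1=[4,3,3,0,6,4](1) P2=[0,0,1,4,7,4](1)
Move 5: P1 pit0 -> P1=[0,4,4,1,7,4](1) P2=[0,0,1,4,7,4](1)

Answer: 1 1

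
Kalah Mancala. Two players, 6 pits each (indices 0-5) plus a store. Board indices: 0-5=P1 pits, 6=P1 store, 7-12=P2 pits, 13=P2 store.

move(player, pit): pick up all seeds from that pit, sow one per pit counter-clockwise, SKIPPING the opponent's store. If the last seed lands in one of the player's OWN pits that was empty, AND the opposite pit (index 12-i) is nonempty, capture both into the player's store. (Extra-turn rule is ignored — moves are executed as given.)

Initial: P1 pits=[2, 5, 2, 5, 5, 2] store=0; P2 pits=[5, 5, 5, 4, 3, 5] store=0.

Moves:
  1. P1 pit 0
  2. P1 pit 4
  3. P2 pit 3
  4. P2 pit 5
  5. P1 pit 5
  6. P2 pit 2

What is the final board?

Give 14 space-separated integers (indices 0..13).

Move 1: P1 pit0 -> P1=[0,6,3,5,5,2](0) P2=[5,5,5,4,3,5](0)
Move 2: P1 pit4 -> P1=[0,6,3,5,0,3](1) P2=[6,6,6,4,3,5](0)
Move 3: P2 pit3 -> P1=[1,6,3,5,0,3](1) P2=[6,6,6,0,4,6](1)
Move 4: P2 pit5 -> P1=[2,7,4,6,1,3](1) P2=[6,6,6,0,4,0](2)
Move 5: P1 pit5 -> P1=[2,7,4,6,1,0](2) P2=[7,7,6,0,4,0](2)
Move 6: P2 pit2 -> P1=[3,8,4,6,1,0](2) P2=[7,7,0,1,5,1](3)

Answer: 3 8 4 6 1 0 2 7 7 0 1 5 1 3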